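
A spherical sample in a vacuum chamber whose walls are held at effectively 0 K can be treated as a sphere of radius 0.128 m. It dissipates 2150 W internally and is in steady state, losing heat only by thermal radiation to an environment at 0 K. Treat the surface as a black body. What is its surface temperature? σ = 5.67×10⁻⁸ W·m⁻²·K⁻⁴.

T ≈ 655 K

Steady state: internal power = radiated power, P = εσA T⁴.
Radiating area A = 4πr² = 0.2059 m².
T⁴ = P/(εσA) = 2150/(1.0·5.67×10⁻⁸·0.2059) = 1.842×10¹¹ K⁴.
T = (1.842×10¹¹)^(1/4).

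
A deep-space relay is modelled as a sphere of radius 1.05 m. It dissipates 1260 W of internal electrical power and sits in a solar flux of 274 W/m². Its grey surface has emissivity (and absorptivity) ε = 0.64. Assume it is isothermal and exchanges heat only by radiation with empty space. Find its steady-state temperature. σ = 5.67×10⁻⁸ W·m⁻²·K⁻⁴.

At steady state, absorbed solar power + internal power = radiated power.
Absorbed: α·S·A_cross = 0.64·274·3.464 = 607.4 W (cross-section πr²).
Total input = 607.4 + 1260 = 1867 W.
Radiated: εσ·A_surf·T⁴ with A_surf = 4πr² = 13.85 m².
T⁴ = 1867/(0.64·5.67×10⁻⁸·13.85) = 3.714×10⁹ K⁴.

T ≈ 247 K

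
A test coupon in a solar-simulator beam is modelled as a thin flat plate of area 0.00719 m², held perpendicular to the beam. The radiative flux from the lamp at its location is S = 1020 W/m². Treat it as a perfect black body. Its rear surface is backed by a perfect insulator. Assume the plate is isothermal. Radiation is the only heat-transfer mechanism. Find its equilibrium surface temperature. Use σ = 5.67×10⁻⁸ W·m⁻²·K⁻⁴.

T ≈ 366 K

At equilibrium, absorbed power = emitted power.
Absorbing cross-section = A = 0.007190 m²; emitting surface = A = 0.007190 m² (ratio 1).
S·A_cross = εσ·A_surf·T⁴  ⇒  T⁴ = S/(1σ).
T⁴ = 1.00·1020/(1·5.67×10⁻⁸) = 1.799×10¹⁰ K⁴.
T = (1.799×10¹⁰)^(1/4).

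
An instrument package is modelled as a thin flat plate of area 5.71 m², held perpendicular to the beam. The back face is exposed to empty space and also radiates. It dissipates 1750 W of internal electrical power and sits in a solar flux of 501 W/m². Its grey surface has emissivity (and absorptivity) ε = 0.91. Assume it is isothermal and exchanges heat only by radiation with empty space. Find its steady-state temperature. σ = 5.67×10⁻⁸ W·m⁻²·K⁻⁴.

T ≈ 293 K

At steady state, absorbed solar power + internal power = radiated power.
Absorbed: α·S·A_cross = 0.91·501·5.710 = 2603 W (cross-section A).
Total input = 2603 + 1750 = 4353 W.
Radiated: εσ·A_surf·T⁴ with A_surf = 2A = 11.42 m².
T⁴ = 4353/(0.91·5.67×10⁻⁸·11.42) = 7.388×10⁹ K⁴.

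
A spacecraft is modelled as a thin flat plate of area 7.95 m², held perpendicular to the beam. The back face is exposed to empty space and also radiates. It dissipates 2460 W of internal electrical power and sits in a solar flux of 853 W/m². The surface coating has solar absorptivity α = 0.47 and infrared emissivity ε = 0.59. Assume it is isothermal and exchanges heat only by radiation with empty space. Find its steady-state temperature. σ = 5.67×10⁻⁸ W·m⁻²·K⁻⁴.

T ≈ 321 K

At steady state, absorbed solar power + internal power = radiated power.
Absorbed: α·S·A_cross = 0.47·853·7.950 = 3187 W (cross-section A).
Total input = 3187 + 2460 = 5647 W.
Radiated: εσ·A_surf·T⁴ with A_surf = 2A = 15.90 m².
T⁴ = 5647/(0.59·5.67×10⁻⁸·15.90) = 1.062×10¹⁰ K⁴.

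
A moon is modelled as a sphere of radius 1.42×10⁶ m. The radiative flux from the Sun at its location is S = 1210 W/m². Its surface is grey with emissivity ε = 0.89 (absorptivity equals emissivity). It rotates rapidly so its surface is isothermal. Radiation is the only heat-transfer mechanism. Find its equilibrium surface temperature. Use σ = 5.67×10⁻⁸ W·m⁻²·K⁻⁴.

At equilibrium, absorbed power = emitted power.
Absorbing cross-section = πr² = 6.335×10¹² m²; emitting surface = 4πr² = 2.534×10¹³ m² (ratio 4).
εS·A_cross = εσ·A_surf·T⁴  ⇒  T⁴ = S/(4σ)   (ε cancels).
T⁴ = 1210/(4·5.67×10⁻⁸) = 5.335×10⁹ K⁴.
T = (5.335×10⁹)^(1/4).

T ≈ 270 K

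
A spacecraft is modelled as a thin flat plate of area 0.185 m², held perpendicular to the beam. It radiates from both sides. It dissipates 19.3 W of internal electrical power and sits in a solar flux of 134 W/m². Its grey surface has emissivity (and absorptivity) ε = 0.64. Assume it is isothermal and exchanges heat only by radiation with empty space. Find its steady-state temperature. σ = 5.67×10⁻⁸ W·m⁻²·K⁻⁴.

At steady state, absorbed solar power + internal power = radiated power.
Absorbed: α·S·A_cross = 0.64·134·0.1850 = 15.87 W (cross-section A).
Total input = 15.87 + 19.3 = 35.17 W.
Radiated: εσ·A_surf·T⁴ with A_surf = 2A = 0.3700 m².
T⁴ = 35.17/(0.64·5.67×10⁻⁸·0.3700) = 2.619×10⁹ K⁴.

T ≈ 226 K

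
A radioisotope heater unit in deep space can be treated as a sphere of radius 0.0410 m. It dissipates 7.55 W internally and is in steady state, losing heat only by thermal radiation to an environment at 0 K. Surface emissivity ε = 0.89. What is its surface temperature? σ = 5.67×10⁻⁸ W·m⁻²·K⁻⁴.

Steady state: internal power = radiated power, P = εσA T⁴.
Radiating area A = 4πr² = 0.02112 m².
T⁴ = P/(εσA) = 7.55/(0.89·5.67×10⁻⁸·0.02112) = 7.083×10⁹ K⁴.
T = (7.083×10⁹)^(1/4).

T ≈ 290 K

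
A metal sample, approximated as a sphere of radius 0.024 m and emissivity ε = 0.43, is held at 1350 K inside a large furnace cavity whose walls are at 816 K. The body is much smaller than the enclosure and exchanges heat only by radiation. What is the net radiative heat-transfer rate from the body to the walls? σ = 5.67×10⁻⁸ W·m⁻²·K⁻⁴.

P_net ≈ 508 W

For a small grey body in a large enclosure: P_net = εσA(T_body⁴ − T_wall⁴).
A = 4πr² = 0.007238 m²; T_body⁴ − T_wall⁴ = 3.322×10¹² − 4.434×10¹¹ = 2.878×10¹² K⁴.
|P_net| = 0.43·5.67×10⁻⁸·0.007238·2.878×10¹².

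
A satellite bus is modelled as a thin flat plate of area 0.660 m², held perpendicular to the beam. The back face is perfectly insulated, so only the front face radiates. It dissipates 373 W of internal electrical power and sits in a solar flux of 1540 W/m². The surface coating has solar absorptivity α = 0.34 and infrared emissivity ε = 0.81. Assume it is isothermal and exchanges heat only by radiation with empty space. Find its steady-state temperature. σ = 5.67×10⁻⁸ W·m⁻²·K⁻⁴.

T ≈ 392 K

At steady state, absorbed solar power + internal power = radiated power.
Absorbed: α·S·A_cross = 0.34·1540·0.6600 = 345.6 W (cross-section A).
Total input = 345.6 + 373 = 718.6 W.
Radiated: εσ·A_surf·T⁴ with A_surf = A = 0.6600 m².
T⁴ = 718.6/(0.81·5.67×10⁻⁸·0.6600) = 2.371×10¹⁰ K⁴.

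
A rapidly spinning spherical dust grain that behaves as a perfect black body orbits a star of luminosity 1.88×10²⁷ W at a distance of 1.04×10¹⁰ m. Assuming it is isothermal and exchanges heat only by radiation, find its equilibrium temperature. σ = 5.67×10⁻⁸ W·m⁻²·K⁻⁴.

T ≈ 1570 K

First find the stellar flux at distance d: S = L/(4πd²) = 1.88×10²⁷/(4π·(1.04×10¹⁰)²) = 1.383×10⁶ W/m².
For an isothermal sphere, absorbed (1−a)S·πr² = emitted σ·4πr²·T⁴, so T⁴ = (1−a)S/(4σ).
T⁴ = 1.00·1.383×10⁶/(4·5.67×10⁻⁸) = 6.099×10¹² K⁴.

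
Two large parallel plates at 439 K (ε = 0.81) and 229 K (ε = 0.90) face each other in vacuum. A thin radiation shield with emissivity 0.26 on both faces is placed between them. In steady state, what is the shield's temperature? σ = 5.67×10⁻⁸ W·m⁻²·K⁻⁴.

In steady state the net flux on the hot side equals that on the cold side.
σ(T₁⁴−T_s⁴)/D₁ = σ(T_s⁴−T₂⁴)/D₂, with D₁ = 1/ε₁+1/ε_s−1 = 4.081, D₂ = 1/ε_s+1/ε₂−1 = 3.957.
Solve for T_s⁴: T_s⁴ = (D₂·T₁⁴ + D₁·T₂⁴)/(D₁+D₂) = 1.968×10¹⁰ K⁴.

T_s ≈ 375 K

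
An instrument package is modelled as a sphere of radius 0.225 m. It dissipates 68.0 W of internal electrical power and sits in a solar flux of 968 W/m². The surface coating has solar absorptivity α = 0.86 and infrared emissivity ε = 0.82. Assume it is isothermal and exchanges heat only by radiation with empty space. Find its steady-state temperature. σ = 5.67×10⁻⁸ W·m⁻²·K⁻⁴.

T ≈ 287 K

At steady state, absorbed solar power + internal power = radiated power.
Absorbed: α·S·A_cross = 0.86·968·0.1590 = 132.4 W (cross-section πr²).
Total input = 132.4 + 68.0 = 200.4 W.
Radiated: εσ·A_surf·T⁴ with A_surf = 4πr² = 0.6362 m².
T⁴ = 200.4/(0.82·5.67×10⁻⁸·0.6362) = 6.775×10⁹ K⁴.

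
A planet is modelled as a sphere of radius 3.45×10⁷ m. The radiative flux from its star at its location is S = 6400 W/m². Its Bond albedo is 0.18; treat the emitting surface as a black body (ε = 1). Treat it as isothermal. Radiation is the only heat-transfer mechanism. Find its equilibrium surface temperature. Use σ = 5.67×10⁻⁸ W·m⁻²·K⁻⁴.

T ≈ 390 K

At equilibrium, absorbed power = emitted power.
Absorbing cross-section = πr² = 3.739×10¹⁵ m²; emitting surface = 4πr² = 1.496×10¹⁶ m² (ratio 4).
(1−a)S·A_cross = εσ·A_surf·T⁴  ⇒  T⁴ = (1−a)S/(4σ).
T⁴ = 0.820·6400/(4·5.67×10⁻⁸) = 2.314×10¹⁰ K⁴.
T = (2.314×10¹⁰)^(1/4).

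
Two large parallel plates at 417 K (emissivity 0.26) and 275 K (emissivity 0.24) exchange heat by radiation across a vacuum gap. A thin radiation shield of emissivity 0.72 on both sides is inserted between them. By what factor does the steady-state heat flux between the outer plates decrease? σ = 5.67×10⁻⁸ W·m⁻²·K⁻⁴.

Without shield: q₀ = σΔ(T⁴)/(1/ε₁+1/ε₂−1) with denominator 7.013.
With shield the two gaps are in series; the resistances add: (1/ε₁+1/ε_s−1)+(1/ε_s+1/ε₂−1) = 4.235+4.556 = 8.791.
Heat-flux ratio q₀/q = 8.791/7.013.

factor ≈ 1.25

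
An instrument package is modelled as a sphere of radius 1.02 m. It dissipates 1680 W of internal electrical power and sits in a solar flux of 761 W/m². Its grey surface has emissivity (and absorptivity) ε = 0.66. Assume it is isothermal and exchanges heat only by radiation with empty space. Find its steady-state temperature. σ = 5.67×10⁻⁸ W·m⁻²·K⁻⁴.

T ≈ 287 K

At steady state, absorbed solar power + internal power = radiated power.
Absorbed: α·S·A_cross = 0.66·761·3.269 = 1642 W (cross-section πr²).
Total input = 1642 + 1680 = 3322 W.
Radiated: εσ·A_surf·T⁴ with A_surf = 4πr² = 13.07 m².
T⁴ = 3322/(0.66·5.67×10⁻⁸·13.07) = 6.789×10⁹ K⁴.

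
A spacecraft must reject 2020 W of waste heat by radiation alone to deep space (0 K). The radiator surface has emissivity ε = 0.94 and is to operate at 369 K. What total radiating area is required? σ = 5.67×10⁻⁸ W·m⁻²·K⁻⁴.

A ≈ 2.04 m²

P = εσA T⁴ ⇒ A = P/(εσT⁴).
T⁴ = 1.854×10¹⁰ K⁴.
A = 2020/(0.94 × 5.67×10⁻⁸ × 1.854×10¹⁰).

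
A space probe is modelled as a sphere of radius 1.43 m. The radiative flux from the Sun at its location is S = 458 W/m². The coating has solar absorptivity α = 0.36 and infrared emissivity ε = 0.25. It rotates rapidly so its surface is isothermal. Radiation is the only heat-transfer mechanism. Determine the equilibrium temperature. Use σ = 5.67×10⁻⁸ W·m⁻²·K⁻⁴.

At equilibrium, absorbed power = emitted power.
Absorbing cross-section = πr² = 6.424 m²; emitting surface = 4πr² = 25.70 m² (ratio 4).
αS·A_cross = εσ·A_surf·T⁴  ⇒  T⁴ = αS/(ε·4σ).
T⁴ = 0.360·458/(0.25·4·5.67×10⁻⁸) = 2.908×10⁹ K⁴.
T = (2.908×10⁹)^(1/4).

T ≈ 232 K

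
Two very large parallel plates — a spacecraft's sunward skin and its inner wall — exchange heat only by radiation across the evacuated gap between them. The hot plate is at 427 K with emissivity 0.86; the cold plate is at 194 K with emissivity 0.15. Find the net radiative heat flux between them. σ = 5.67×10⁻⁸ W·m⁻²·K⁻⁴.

For two infinite grey parallel plates, q = σ(T₁⁴ − T₂⁴)/(1/ε₁ + 1/ε₂ − 1).
T₁⁴ − T₂⁴ = 3.324×10¹⁰ − 1.416×10⁹ = 3.183×10¹⁰ K⁴.
1/ε₁ + 1/ε₂ − 1 = 1.163 + 6.667 − 1 = 6.829.
q = 5.67×10⁻⁸ × 3.183×10¹⁰ / 6.829.

q ≈ 264 W/m²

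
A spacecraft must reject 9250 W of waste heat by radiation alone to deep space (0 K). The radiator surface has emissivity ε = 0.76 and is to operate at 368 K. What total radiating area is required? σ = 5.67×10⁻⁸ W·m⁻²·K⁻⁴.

P = εσA T⁴ ⇒ A = P/(εσT⁴).
T⁴ = 1.834×10¹⁰ K⁴.
A = 9250/(0.76 × 5.67×10⁻⁸ × 1.834×10¹⁰).

A ≈ 11.7 m²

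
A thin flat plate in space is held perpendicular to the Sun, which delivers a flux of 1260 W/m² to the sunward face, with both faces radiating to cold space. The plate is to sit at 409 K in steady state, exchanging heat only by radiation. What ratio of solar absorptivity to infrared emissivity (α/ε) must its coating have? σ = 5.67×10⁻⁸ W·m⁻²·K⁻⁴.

Balance: αS·A = εσ·2A·T⁴ ⇒ α/ε = 2σT⁴/S.
α/ε = 2·5.67×10⁻⁸·(409)⁴/1260 = 2·5.67×10⁻⁸·2.798×10¹⁰/1260.

α/ε ≈ 2.52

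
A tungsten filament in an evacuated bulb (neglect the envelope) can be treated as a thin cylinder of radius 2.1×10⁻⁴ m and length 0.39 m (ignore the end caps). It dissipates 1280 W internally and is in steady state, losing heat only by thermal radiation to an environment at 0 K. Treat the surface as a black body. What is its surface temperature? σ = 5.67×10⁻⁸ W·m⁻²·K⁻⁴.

Steady state: internal power = radiated power, P = εσA T⁴.
Radiating area A = 2πrL = 5.146×10⁻⁴ m².
T⁴ = P/(εσA) = 1280/(1.0·5.67×10⁻⁸·5.146×10⁻⁴) = 4.387×10¹³ K⁴.
T = (4.387×10¹³)^(1/4).

T ≈ 2570 K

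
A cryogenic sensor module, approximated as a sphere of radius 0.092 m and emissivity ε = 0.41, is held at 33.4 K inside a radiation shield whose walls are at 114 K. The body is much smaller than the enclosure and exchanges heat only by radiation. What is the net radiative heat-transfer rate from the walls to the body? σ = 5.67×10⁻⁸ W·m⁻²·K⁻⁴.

P_net ≈ 0.415 W

For a small grey body in a large enclosure: P_net = εσA(T_body⁴ − T_wall⁴).
A = 4πr² = 0.1064 m²; T_body⁴ − T_wall⁴ = 1.244×10⁶ − 1.689×10⁸ = -1.677×10⁸ K⁴.
|P_net| = 0.41·5.67×10⁻⁸·0.1064·1.677×10⁸.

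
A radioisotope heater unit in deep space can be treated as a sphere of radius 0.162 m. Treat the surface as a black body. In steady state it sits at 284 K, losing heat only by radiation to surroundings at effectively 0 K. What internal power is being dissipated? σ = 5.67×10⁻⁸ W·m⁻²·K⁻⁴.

Steady state: P = εσA T⁴.
A = 4πr² = 0.3298 m²; T⁴ = (284)⁴ = 6.505×10⁹ K⁴.
P = 1.0 × 5.67×10⁻⁸ × 0.3298 × 6.505×10⁹.

P ≈ 122 W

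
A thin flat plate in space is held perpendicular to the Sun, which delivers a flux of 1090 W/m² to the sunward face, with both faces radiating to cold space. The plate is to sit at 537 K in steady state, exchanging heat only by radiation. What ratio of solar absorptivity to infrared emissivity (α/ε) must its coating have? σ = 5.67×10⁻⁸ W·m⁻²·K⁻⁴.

α/ε ≈ 8.65

Balance: αS·A = εσ·2A·T⁴ ⇒ α/ε = 2σT⁴/S.
α/ε = 2·5.67×10⁻⁸·(537)⁴/1090 = 2·5.67×10⁻⁸·8.316×10¹⁰/1090.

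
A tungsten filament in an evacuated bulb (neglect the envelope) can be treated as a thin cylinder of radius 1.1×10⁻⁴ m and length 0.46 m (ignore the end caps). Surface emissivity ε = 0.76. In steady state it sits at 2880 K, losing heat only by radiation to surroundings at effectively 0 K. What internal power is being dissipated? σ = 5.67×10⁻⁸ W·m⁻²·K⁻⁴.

P ≈ 943 W

Steady state: P = εσA T⁴.
A = 2πrL = 3.179×10⁻⁴ m²; T⁴ = (2880)⁴ = 6.880×10¹³ K⁴.
P = 0.76 × 5.67×10⁻⁸ × 3.179×10⁻⁴ × 6.880×10¹³.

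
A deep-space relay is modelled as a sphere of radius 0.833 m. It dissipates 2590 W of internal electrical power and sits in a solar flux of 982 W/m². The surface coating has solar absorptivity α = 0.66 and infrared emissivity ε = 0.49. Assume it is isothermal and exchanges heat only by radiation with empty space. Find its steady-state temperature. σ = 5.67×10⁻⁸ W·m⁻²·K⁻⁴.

T ≈ 359 K

At steady state, absorbed solar power + internal power = radiated power.
Absorbed: α·S·A_cross = 0.66·982·2.180 = 1413 W (cross-section πr²).
Total input = 1413 + 2590 = 4003 W.
Radiated: εσ·A_surf·T⁴ with A_surf = 4πr² = 8.720 m².
T⁴ = 4003/(0.49·5.67×10⁻⁸·8.720) = 1.652×10¹⁰ K⁴.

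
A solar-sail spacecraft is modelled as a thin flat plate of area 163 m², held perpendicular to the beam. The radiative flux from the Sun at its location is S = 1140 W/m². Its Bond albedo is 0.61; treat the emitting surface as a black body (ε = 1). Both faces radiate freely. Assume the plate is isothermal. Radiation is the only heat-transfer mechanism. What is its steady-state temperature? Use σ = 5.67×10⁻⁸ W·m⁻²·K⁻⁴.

T ≈ 250 K

At equilibrium, absorbed power = emitted power.
Absorbing cross-section = A = 163.0 m²; emitting surface = 2A = 326.0 m² (ratio 2).
(1−a)S·A_cross = εσ·A_surf·T⁴  ⇒  T⁴ = (1−a)S/(2σ).
T⁴ = 0.390·1140/(2·5.67×10⁻⁸) = 3.921×10⁹ K⁴.
T = (3.921×10⁹)^(1/4).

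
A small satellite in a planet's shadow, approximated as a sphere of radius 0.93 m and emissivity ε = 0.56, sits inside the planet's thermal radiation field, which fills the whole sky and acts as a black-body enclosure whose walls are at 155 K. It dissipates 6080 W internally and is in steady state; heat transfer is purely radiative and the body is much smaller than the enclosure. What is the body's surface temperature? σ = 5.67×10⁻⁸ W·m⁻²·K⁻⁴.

For a small grey body in a large enclosure, net radiated power = εσA(T⁴ − T_w⁴).
Steady state: P = εσA(T⁴ − T_w⁴) with A = 4πr² = 10.87 m².
T⁴ = P/(εσA) + T_w⁴ = 6080/(0.56·5.67×10⁻⁸·10.87) + (155)⁴
    = 1.762×10¹⁰ + 5.772×10⁸ = 1.820×10¹⁰ K⁴.

T ≈ 367 K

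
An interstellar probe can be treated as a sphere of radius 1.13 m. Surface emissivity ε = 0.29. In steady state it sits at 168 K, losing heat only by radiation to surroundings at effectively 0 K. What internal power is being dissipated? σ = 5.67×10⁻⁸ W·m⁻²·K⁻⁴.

P ≈ 210 W

Steady state: P = εσA T⁴.
A = 4πr² = 16.05 m²; T⁴ = (168)⁴ = 7.966×10⁸ K⁴.
P = 0.29 × 5.67×10⁻⁸ × 16.05 × 7.966×10⁸.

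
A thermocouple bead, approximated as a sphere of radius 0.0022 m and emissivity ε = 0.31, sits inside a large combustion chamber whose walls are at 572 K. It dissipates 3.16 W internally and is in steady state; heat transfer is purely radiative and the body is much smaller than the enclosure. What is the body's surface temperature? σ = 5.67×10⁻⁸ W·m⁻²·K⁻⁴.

T ≈ 1320 K

For a small grey body in a large enclosure, net radiated power = εσA(T⁴ − T_w⁴).
Steady state: P = εσA(T⁴ − T_w⁴) with A = 4πr² = 6.082×10⁻⁵ m².
T⁴ = P/(εσA) + T_w⁴ = 3.16/(0.31·5.67×10⁻⁸·6.082×10⁻⁵) + (572)⁴
    = 2.956×10¹² + 1.070×10¹¹ = 3.063×10¹² K⁴.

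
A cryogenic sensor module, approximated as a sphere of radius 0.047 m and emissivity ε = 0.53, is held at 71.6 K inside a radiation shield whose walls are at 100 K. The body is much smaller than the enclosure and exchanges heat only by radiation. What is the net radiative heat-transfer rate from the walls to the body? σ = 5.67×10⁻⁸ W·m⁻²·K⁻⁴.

For a small grey body in a large enclosure: P_net = εσA(T_body⁴ − T_wall⁴).
A = 4πr² = 0.02776 m²; T_body⁴ − T_wall⁴ = 2.628×10⁷ − 1.000×10⁸ = -7.372×10⁷ K⁴.
|P_net| = 0.53·5.67×10⁻⁸·0.02776·7.372×10⁷.

P_net ≈ 0.0615 W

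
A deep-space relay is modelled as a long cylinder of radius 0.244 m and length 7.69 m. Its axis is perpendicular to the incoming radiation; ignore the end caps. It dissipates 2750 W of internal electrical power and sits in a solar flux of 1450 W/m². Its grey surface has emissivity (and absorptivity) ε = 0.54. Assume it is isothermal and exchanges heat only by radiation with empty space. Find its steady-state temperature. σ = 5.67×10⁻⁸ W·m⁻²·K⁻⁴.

At steady state, absorbed solar power + internal power = radiated power.
Absorbed: α·S·A_cross = 0.54·1450·3.753 = 2938 W (cross-section 2rL).
Total input = 2938 + 2750 = 5688 W.
Radiated: εσ·A_surf·T⁴ with A_surf = 2πrL = 11.79 m².
T⁴ = 5688/(0.54·5.67×10⁻⁸·11.79) = 1.576×10¹⁰ K⁴.

T ≈ 354 K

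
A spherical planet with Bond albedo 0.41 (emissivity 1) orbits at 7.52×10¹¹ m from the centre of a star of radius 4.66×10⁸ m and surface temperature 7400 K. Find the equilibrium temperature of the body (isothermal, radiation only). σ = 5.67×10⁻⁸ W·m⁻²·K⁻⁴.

The star's surface emits σT_*⁴; at distance d the flux is S = σT_*⁴(R_*/d)².
S = 5.67×10⁻⁸·(7400)⁴·(4.66×10⁸/7.52×10¹¹)² = 65.29 W/m².
For an isothermal sphere T⁴ = (1−a)S/(4σ) = 1.698×10⁸ K⁴.

T ≈ 114 K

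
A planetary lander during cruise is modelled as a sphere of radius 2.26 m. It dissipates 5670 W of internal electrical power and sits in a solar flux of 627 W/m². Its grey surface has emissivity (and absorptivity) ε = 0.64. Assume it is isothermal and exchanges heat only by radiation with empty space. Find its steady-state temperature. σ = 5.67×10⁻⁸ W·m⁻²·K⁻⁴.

At steady state, absorbed solar power + internal power = radiated power.
Absorbed: α·S·A_cross = 0.64·627·16.05 = 6439 W (cross-section πr²).
Total input = 6439 + 5670 = 12110 W.
Radiated: εσ·A_surf·T⁴ with A_surf = 4πr² = 64.18 m².
T⁴ = 12110/(0.64·5.67×10⁻⁸·64.18) = 5.199×10⁹ K⁴.

T ≈ 269 K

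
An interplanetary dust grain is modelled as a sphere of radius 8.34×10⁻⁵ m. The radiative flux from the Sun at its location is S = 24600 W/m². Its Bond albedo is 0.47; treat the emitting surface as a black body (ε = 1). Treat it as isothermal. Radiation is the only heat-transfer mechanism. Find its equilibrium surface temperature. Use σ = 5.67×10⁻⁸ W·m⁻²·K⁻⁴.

At equilibrium, absorbed power = emitted power.
Absorbing cross-section = πr² = 2.185×10⁻⁸ m²; emitting surface = 4πr² = 8.741×10⁻⁸ m² (ratio 4).
(1−a)S·A_cross = εσ·A_surf·T⁴  ⇒  T⁴ = (1−a)S/(4σ).
T⁴ = 0.530·24600/(4·5.67×10⁻⁸) = 5.749×10¹⁰ K⁴.
T = (5.749×10¹⁰)^(1/4).

T ≈ 490 K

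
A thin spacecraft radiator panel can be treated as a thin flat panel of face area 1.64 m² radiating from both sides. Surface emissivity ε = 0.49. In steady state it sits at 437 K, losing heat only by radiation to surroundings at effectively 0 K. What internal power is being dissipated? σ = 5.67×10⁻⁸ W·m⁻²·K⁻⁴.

P ≈ 3320 W

Steady state: P = εσA T⁴.
A = 2·1.64 = 3.280 m²; T⁴ = (437)⁴ = 3.647×10¹⁰ K⁴.
P = 0.49 × 5.67×10⁻⁸ × 3.280 × 3.647×10¹⁰.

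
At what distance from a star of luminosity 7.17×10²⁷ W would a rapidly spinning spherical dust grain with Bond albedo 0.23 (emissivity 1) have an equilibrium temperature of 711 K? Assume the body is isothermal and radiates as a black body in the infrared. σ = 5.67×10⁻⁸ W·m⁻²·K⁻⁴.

For an isothermal black-emitting sphere, (1−a)S·πr² = σ·4πr²·T⁴ ⇒ S = 4σT⁴/(1−a).
S = 4·5.67×10⁻⁸·(711)⁴/0.770 = 75270 W/m².
Flux falls as S = L/(4πd²), so d = √(L/(4πS)) = √(7.17×10²⁷/(4π·75270)).

d ≈ 8.71×10¹⁰ m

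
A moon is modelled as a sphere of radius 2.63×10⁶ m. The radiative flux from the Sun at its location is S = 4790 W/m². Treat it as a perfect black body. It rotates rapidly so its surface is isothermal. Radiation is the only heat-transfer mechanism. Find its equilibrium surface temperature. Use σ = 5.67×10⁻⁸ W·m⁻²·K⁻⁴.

T ≈ 381 K

At equilibrium, absorbed power = emitted power.
Absorbing cross-section = πr² = 2.173×10¹³ m²; emitting surface = 4πr² = 8.692×10¹³ m² (ratio 4).
S·A_cross = εσ·A_surf·T⁴  ⇒  T⁴ = S/(4σ).
T⁴ = 1.00·4790/(4·5.67×10⁻⁸) = 2.112×10¹⁰ K⁴.
T = (2.112×10¹⁰)^(1/4).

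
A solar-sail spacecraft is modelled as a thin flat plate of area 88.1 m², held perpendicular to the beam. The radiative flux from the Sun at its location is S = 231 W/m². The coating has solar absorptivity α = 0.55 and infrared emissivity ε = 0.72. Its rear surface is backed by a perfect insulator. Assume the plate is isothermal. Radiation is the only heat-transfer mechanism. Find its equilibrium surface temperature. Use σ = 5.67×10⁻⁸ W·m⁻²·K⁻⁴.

At equilibrium, absorbed power = emitted power.
Absorbing cross-section = A = 88.10 m²; emitting surface = A = 88.10 m² (ratio 1).
αS·A_cross = εσ·A_surf·T⁴  ⇒  T⁴ = αS/(ε·1σ).
T⁴ = 0.550·231/(0.72·1·5.67×10⁻⁸) = 3.112×10⁹ K⁴.
T = (3.112×10⁹)^(1/4).

T ≈ 236 K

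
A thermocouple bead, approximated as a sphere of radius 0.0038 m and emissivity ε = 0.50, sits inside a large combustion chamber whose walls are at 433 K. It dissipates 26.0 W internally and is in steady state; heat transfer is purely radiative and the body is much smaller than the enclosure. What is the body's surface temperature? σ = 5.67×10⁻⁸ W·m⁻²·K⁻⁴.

For a small grey body in a large enclosure, net radiated power = εσA(T⁴ − T_w⁴).
Steady state: P = εσA(T⁴ − T_w⁴) with A = 4πr² = 1.815×10⁻⁴ m².
T⁴ = P/(εσA) + T_w⁴ = 26.0/(0.50·5.67×10⁻⁸·1.815×10⁻⁴) + (433)⁴
    = 5.054×10¹² + 3.515×10¹⁰ = 5.089×10¹² K⁴.

T ≈ 1500 K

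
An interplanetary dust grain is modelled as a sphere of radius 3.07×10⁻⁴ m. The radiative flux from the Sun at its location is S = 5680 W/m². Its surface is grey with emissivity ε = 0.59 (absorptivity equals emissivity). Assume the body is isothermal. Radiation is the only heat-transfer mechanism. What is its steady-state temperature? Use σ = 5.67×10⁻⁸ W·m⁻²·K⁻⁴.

T ≈ 398 K

At equilibrium, absorbed power = emitted power.
Absorbing cross-section = πr² = 2.961×10⁻⁷ m²; emitting surface = 4πr² = 1.184×10⁻⁶ m² (ratio 4).
εS·A_cross = εσ·A_surf·T⁴  ⇒  T⁴ = S/(4σ)   (ε cancels).
T⁴ = 5680/(4·5.67×10⁻⁸) = 2.504×10¹⁰ K⁴.
T = (2.504×10¹⁰)^(1/4).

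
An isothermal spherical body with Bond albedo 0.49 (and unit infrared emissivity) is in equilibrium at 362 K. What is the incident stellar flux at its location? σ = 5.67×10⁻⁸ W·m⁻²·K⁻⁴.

S ≈ 7640 W/m²

(1−a)S·πr² = σ·4πr²·T⁴ ⇒ S = 4σT⁴/(1−a).
S = 4·5.67×10⁻⁸·1.717×10¹⁰/0.510.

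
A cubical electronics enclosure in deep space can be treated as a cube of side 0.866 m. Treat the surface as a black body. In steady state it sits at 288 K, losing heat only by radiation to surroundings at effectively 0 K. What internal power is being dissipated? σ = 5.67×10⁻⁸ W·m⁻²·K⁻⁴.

P ≈ 1760 W

Steady state: P = εσA T⁴.
A = 6L² = 4.500 m²; T⁴ = (288)⁴ = 6.880×10⁹ K⁴.
P = 1.0 × 5.67×10⁻⁸ × 4.500 × 6.880×10⁹.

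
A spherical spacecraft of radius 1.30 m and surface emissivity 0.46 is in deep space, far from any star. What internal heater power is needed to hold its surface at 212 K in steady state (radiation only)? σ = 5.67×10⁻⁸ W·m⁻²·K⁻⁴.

P = εσ·4πr²·T⁴.
4πr² = 21.24 m²; T⁴ = 2.020×10⁹ K⁴.
P = 0.46·5.67×10⁻⁸·21.24·2.020×10⁹.

P ≈ 1120 W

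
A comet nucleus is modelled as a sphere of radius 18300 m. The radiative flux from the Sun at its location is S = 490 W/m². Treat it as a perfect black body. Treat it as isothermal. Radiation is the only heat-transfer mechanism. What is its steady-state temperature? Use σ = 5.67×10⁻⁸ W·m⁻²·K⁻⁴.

At equilibrium, absorbed power = emitted power.
Absorbing cross-section = πr² = 1.052×10⁹ m²; emitting surface = 4πr² = 4.208×10⁹ m² (ratio 4).
S·A_cross = εσ·A_surf·T⁴  ⇒  T⁴ = S/(4σ).
T⁴ = 1.00·490/(4·5.67×10⁻⁸) = 2.160×10⁹ K⁴.
T = (2.160×10⁹)^(1/4).

T ≈ 216 K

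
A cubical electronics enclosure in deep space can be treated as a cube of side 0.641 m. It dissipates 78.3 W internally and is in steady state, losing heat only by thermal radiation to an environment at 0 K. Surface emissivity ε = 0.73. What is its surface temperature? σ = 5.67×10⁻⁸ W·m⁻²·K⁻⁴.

T ≈ 166 K

Steady state: internal power = radiated power, P = εσA T⁴.
Radiating area A = 6L² = 2.465 m².
T⁴ = P/(εσA) = 78.3/(0.73·5.67×10⁻⁸·2.465) = 7.673×10⁸ K⁴.
T = (7.673×10⁸)^(1/4).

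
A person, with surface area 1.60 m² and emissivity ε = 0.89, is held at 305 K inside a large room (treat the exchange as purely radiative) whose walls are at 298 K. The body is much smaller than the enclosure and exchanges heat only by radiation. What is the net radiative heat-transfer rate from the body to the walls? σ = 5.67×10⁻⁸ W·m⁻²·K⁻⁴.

P_net ≈ 62.0 W

For a small grey body in a large enclosure: P_net = εσA(T_body⁴ − T_wall⁴).
A = 1.60 m²; T_body⁴ − T_wall⁴ = 8.654×10⁹ − 7.886×10⁹ = 7.675×10⁸ K⁴.
|P_net| = 0.89·5.67×10⁻⁸·1.600·7.675×10⁸.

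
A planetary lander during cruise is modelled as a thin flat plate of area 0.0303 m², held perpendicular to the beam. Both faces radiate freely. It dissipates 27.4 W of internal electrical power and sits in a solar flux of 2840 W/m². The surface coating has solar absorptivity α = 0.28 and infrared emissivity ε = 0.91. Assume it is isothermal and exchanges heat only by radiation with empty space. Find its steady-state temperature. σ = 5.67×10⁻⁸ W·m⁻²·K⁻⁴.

At steady state, absorbed solar power + internal power = radiated power.
Absorbed: α·S·A_cross = 0.28·2840·0.03030 = 24.09 W (cross-section A).
Total input = 24.09 + 27.4 = 51.49 W.
Radiated: εσ·A_surf·T⁴ with A_surf = 2A = 0.06060 m².
T⁴ = 51.49/(0.91·5.67×10⁻⁸·0.06060) = 1.647×10¹⁰ K⁴.

T ≈ 358 K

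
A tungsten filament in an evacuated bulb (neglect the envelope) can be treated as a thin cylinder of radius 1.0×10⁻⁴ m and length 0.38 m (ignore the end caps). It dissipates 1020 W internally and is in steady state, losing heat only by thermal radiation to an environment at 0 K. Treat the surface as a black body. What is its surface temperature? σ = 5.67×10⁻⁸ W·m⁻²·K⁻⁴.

T ≈ 2950 K

Steady state: internal power = radiated power, P = εσA T⁴.
Radiating area A = 2πrL = 2.388×10⁻⁴ m².
T⁴ = P/(εσA) = 1020/(1.0·5.67×10⁻⁸·2.388×10⁻⁴) = 7.534×10¹³ K⁴.
T = (7.534×10¹³)^(1/4).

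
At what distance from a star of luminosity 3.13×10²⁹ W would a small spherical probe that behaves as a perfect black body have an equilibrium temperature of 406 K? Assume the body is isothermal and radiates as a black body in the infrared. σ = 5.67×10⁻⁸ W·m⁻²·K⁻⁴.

d ≈ 2.01×10¹² m

For an isothermal black-emitting sphere, (1−a)S·πr² = σ·4πr²·T⁴ ⇒ S = 4σT⁴/(1−a).
S = 4·5.67×10⁻⁸·(406)⁴/1.00 = 6162 W/m².
Flux falls as S = L/(4πd²), so d = √(L/(4πS)) = √(3.13×10²⁹/(4π·6162)).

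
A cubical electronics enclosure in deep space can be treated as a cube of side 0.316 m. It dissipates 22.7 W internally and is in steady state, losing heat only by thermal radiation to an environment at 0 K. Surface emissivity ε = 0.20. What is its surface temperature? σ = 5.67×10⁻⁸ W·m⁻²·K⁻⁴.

T ≈ 240 K

Steady state: internal power = radiated power, P = εσA T⁴.
Radiating area A = 6L² = 0.5991 m².
T⁴ = P/(εσA) = 22.7/(0.20·5.67×10⁻⁸·0.5991) = 3.341×10⁹ K⁴.
T = (3.341×10⁹)^(1/4).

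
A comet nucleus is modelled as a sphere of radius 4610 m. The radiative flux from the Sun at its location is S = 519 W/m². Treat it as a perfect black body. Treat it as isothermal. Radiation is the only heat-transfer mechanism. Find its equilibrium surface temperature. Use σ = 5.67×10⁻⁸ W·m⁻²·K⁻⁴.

T ≈ 219 K

At equilibrium, absorbed power = emitted power.
Absorbing cross-section = πr² = 6.677×10⁷ m²; emitting surface = 4πr² = 2.671×10⁸ m² (ratio 4).
S·A_cross = εσ·A_surf·T⁴  ⇒  T⁴ = S/(4σ).
T⁴ = 1.00·519/(4·5.67×10⁻⁸) = 2.288×10⁹ K⁴.
T = (2.288×10⁹)^(1/4).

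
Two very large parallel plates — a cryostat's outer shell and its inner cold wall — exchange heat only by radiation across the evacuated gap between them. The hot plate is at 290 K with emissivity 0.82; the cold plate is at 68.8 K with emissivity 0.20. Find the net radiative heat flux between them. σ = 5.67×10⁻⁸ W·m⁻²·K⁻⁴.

q ≈ 76.6 W/m²

For two infinite grey parallel plates, q = σ(T₁⁴ − T₂⁴)/(1/ε₁ + 1/ε₂ − 1).
T₁⁴ − T₂⁴ = 7.073×10⁹ − 2.241×10⁷ = 7.050×10⁹ K⁴.
1/ε₁ + 1/ε₂ − 1 = 1.220 + 5.000 − 1 = 5.220.
q = 5.67×10⁻⁸ × 7.050×10⁹ / 5.220.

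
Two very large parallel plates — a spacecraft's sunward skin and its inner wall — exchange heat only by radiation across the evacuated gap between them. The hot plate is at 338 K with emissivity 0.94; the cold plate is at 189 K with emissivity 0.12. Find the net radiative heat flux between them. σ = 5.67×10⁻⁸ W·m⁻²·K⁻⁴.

q ≈ 79.5 W/m²

For two infinite grey parallel plates, q = σ(T₁⁴ − T₂⁴)/(1/ε₁ + 1/ε₂ − 1).
T₁⁴ − T₂⁴ = 1.305×10¹⁰ − 1.276×10⁹ = 1.178×10¹⁰ K⁴.
1/ε₁ + 1/ε₂ − 1 = 1.064 + 8.333 − 1 = 8.397.
q = 5.67×10⁻⁸ × 1.178×10¹⁰ / 8.397.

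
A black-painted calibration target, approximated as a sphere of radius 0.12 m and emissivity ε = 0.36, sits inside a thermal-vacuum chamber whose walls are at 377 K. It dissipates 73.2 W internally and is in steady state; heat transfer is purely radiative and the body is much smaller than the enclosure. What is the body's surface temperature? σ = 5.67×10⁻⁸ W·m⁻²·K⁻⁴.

T ≈ 447 K

For a small grey body in a large enclosure, net radiated power = εσA(T⁴ − T_w⁴).
Steady state: P = εσA(T⁴ − T_w⁴) with A = 4πr² = 0.1810 m².
T⁴ = P/(εσA) + T_w⁴ = 73.2/(0.36·5.67×10⁻⁸·0.1810) + (377)⁴
    = 1.982×10¹⁰ + 2.020×10¹⁰ = 4.002×10¹⁰ K⁴.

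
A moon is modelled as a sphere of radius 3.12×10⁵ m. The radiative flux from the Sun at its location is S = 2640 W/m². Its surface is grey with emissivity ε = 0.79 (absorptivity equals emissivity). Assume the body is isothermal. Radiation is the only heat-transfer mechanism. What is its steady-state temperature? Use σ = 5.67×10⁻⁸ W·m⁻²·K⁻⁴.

At equilibrium, absorbed power = emitted power.
Absorbing cross-section = πr² = 3.058×10¹¹ m²; emitting surface = 4πr² = 1.223×10¹² m² (ratio 4).
εS·A_cross = εσ·A_surf·T⁴  ⇒  T⁴ = S/(4σ)   (ε cancels).
T⁴ = 2640/(4·5.67×10⁻⁸) = 1.164×10¹⁰ K⁴.
T = (1.164×10¹⁰)^(1/4).

T ≈ 328 K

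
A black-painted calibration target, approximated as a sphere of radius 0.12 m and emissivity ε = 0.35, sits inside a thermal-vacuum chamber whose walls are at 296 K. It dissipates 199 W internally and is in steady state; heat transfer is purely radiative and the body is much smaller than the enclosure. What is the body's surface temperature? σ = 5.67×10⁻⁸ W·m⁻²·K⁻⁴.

For a small grey body in a large enclosure, net radiated power = εσA(T⁴ − T_w⁴).
Steady state: P = εσA(T⁴ − T_w⁴) with A = 4πr² = 0.1810 m².
T⁴ = P/(εσA) + T_w⁴ = 199/(0.35·5.67×10⁻⁸·0.1810) + (296)⁴
    = 5.542×10¹⁰ + 7.677×10⁹ = 6.309×10¹⁰ K⁴.

T ≈ 501 K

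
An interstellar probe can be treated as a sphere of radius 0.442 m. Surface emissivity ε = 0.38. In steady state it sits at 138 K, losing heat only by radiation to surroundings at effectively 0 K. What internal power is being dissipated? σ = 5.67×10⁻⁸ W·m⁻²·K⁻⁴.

P ≈ 19.2 W

Steady state: P = εσA T⁴.
A = 4πr² = 2.455 m²; T⁴ = (138)⁴ = 3.627×10⁸ K⁴.
P = 0.38 × 5.67×10⁻⁸ × 2.455 × 3.627×10⁸.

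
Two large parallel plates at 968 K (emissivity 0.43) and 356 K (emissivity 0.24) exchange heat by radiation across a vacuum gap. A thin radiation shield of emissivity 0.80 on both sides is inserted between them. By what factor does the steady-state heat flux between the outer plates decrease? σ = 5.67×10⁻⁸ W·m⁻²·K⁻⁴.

factor ≈ 1.27

Without shield: q₀ = σΔ(T⁴)/(1/ε₁+1/ε₂−1) with denominator 5.492.
With shield the two gaps are in series; the resistances add: (1/ε₁+1/ε_s−1)+(1/ε_s+1/ε₂−1) = 2.576+4.417 = 6.992.
Heat-flux ratio q₀/q = 6.992/5.492.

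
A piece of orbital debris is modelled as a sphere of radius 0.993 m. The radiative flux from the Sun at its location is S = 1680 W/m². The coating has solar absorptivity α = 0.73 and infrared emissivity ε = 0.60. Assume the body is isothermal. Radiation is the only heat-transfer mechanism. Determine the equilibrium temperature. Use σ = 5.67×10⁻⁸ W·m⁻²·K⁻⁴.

T ≈ 308 K

At equilibrium, absorbed power = emitted power.
Absorbing cross-section = πr² = 3.098 m²; emitting surface = 4πr² = 12.39 m² (ratio 4).
αS·A_cross = εσ·A_surf·T⁴  ⇒  T⁴ = αS/(ε·4σ).
T⁴ = 0.730·1680/(0.60·4·5.67×10⁻⁸) = 9.012×10⁹ K⁴.
T = (9.012×10⁹)^(1/4).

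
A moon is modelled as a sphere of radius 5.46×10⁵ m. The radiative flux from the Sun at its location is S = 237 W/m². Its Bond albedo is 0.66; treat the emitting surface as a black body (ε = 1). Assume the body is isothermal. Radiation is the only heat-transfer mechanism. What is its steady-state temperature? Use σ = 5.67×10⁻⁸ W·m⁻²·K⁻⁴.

At equilibrium, absorbed power = emitted power.
Absorbing cross-section = πr² = 9.366×10¹¹ m²; emitting surface = 4πr² = 3.746×10¹² m² (ratio 4).
(1−a)S·A_cross = εσ·A_surf·T⁴  ⇒  T⁴ = (1−a)S/(4σ).
T⁴ = 0.340·237/(4·5.67×10⁻⁸) = 3.553×10⁸ K⁴.
T = (3.553×10⁸)^(1/4).

T ≈ 137 K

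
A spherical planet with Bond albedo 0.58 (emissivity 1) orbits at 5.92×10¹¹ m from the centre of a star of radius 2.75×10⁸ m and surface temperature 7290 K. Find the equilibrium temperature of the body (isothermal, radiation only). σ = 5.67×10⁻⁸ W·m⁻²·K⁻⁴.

T ≈ 89.4 K

The star's surface emits σT_*⁴; at distance d the flux is S = σT_*⁴(R_*/d)².
S = 5.67×10⁻⁸·(7290)⁴·(2.75×10⁸/5.92×10¹¹)² = 34.56 W/m².
For an isothermal sphere T⁴ = (1−a)S/(4σ) = 6.399×10⁷ K⁴.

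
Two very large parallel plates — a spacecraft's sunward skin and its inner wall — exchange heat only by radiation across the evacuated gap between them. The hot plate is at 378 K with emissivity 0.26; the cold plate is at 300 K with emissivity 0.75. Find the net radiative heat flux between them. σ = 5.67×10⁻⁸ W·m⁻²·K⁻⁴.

For two infinite grey parallel plates, q = σ(T₁⁴ − T₂⁴)/(1/ε₁ + 1/ε₂ − 1).
T₁⁴ − T₂⁴ = 2.042×10¹⁰ − 8.100×10⁹ = 1.232×10¹⁰ K⁴.
1/ε₁ + 1/ε₂ − 1 = 3.846 + 1.333 − 1 = 4.179.
q = 5.67×10⁻⁸ × 1.232×10¹⁰ / 4.179.

q ≈ 167 W/m²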